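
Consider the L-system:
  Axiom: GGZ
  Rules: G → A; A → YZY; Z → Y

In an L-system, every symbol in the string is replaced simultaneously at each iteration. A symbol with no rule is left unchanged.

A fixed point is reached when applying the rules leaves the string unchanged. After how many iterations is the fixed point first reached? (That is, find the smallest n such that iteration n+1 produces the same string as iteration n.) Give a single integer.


Answer: 3

Derivation:
Step 0: GGZ
Step 1: AAY
Step 2: YZYYZYY
Step 3: YYYYYYY
Step 4: YYYYYYY  (unchanged — fixed point at step 3)


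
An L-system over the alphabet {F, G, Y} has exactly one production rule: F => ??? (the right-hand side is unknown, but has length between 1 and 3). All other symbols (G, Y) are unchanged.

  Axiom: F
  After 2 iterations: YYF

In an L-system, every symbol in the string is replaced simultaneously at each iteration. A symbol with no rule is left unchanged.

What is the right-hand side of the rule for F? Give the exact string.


Answer: YF

Derivation:
Trying F => YF:
  Step 0: F
  Step 1: YF
  Step 2: YYF
Matches the given result.


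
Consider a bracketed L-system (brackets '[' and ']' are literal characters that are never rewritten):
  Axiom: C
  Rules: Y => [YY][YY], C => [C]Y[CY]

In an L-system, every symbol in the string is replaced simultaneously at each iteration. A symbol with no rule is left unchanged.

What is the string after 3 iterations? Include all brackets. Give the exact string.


Step 0: C
Step 1: [C]Y[CY]
Step 2: [[C]Y[CY]][YY][YY][[C]Y[CY][YY][YY]]
Step 3: [[[C]Y[CY]][YY][YY][[C]Y[CY][YY][YY]]][[YY][YY][YY][YY]][[YY][YY][YY][YY]][[[C]Y[CY]][YY][YY][[C]Y[CY][YY][YY]][[YY][YY][YY][YY]][[YY][YY][YY][YY]]]

Answer: [[[C]Y[CY]][YY][YY][[C]Y[CY][YY][YY]]][[YY][YY][YY][YY]][[YY][YY][YY][YY]][[[C]Y[CY]][YY][YY][[C]Y[CY][YY][YY]][[YY][YY][YY][YY]][[YY][YY][YY][YY]]]


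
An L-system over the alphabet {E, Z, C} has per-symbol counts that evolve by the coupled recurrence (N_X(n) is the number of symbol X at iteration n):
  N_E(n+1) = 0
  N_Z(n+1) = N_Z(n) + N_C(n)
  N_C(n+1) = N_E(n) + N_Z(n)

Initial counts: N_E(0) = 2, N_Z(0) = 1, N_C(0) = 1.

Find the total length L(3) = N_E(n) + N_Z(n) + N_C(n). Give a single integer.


Step 0: N_E=2, N_Z=1, N_C=1, L=4
Step 1: N_E=0, N_Z=2, N_C=3, L=5
Step 2: N_E=0, N_Z=5, N_C=2, L=7
Step 3: N_E=0, N_Z=7, N_C=5, L=12

Answer: 12


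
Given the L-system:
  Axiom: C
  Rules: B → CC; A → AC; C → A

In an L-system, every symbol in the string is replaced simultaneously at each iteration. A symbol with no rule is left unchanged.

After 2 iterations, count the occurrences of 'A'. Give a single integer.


Answer: 1

Derivation:
Step 0: C  (0 'A')
Step 1: A  (1 'A')
Step 2: AC  (1 'A')


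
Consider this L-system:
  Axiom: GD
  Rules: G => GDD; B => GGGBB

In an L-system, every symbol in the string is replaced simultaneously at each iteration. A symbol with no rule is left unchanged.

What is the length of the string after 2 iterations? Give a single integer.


Step 0: length = 2
Step 1: length = 4
Step 2: length = 6

Answer: 6


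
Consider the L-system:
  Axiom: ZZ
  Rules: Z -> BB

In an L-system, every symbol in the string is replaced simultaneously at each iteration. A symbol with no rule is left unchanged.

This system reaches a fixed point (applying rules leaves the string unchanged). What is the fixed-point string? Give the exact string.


Answer: BBBB

Derivation:
Step 0: ZZ
Step 1: BBBB
Step 2: BBBB  (unchanged — fixed point at step 1)


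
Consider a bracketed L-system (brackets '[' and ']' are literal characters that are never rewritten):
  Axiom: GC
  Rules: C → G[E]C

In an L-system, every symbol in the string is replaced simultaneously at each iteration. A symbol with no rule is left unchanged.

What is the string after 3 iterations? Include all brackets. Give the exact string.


Step 0: GC
Step 1: GG[E]C
Step 2: GG[E]G[E]C
Step 3: GG[E]G[E]G[E]C

Answer: GG[E]G[E]G[E]C


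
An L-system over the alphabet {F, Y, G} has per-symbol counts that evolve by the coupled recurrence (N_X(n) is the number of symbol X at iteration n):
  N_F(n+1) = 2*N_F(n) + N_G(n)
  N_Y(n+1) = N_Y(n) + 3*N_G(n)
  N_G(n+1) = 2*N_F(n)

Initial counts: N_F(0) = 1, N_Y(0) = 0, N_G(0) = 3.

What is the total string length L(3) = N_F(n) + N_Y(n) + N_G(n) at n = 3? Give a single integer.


Answer: 103

Derivation:
Step 0: N_F=1, N_Y=0, N_G=3, L=4
Step 1: N_F=5, N_Y=9, N_G=2, L=16
Step 2: N_F=12, N_Y=15, N_G=10, L=37
Step 3: N_F=34, N_Y=45, N_G=24, L=103


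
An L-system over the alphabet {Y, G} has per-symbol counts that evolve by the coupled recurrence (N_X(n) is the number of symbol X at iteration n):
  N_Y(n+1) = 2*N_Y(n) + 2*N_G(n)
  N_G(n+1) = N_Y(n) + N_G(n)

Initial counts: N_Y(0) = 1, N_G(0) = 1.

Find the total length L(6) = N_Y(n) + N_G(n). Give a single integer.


Answer: 1458

Derivation:
Step 0: N_Y=1, N_G=1, L=2
Step 1: N_Y=4, N_G=2, L=6
Step 2: N_Y=12, N_G=6, L=18
Step 3: N_Y=36, N_G=18, L=54
Step 4: N_Y=108, N_G=54, L=162
Step 5: N_Y=324, N_G=162, L=486
Step 6: N_Y=972, N_G=486, L=1458


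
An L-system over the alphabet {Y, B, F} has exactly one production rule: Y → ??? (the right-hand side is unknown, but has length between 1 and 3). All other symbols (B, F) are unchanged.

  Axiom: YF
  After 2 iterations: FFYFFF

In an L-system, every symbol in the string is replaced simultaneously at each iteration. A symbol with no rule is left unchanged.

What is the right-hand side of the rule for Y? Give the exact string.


Answer: FYF

Derivation:
Trying Y → FYF:
  Step 0: YF
  Step 1: FYFF
  Step 2: FFYFFF
Matches the given result.


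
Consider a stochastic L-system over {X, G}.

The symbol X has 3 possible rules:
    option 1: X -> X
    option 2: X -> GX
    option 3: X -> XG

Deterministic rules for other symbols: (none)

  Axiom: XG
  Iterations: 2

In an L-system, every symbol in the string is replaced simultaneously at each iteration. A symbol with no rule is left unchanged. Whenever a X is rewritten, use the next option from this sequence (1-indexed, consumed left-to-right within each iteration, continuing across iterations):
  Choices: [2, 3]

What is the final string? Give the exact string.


Answer: GXGG

Derivation:
Step 0: XG
Step 1: GXG  (used choices [2])
Step 2: GXGG  (used choices [3])


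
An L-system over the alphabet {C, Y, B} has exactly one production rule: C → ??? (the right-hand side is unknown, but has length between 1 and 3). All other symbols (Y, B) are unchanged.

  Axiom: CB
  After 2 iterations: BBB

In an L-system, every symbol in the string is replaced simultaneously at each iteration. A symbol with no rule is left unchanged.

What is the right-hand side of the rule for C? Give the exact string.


Trying C → BB:
  Step 0: CB
  Step 1: BBB
  Step 2: BBB
Matches the given result.

Answer: BB


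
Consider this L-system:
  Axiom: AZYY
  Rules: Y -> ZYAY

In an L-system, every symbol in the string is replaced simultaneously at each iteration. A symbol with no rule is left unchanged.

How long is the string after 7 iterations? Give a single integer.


Answer: 766

Derivation:
Step 0: length = 4
Step 1: length = 10
Step 2: length = 22
Step 3: length = 46
Step 4: length = 94
Step 5: length = 190
Step 6: length = 382
Step 7: length = 766


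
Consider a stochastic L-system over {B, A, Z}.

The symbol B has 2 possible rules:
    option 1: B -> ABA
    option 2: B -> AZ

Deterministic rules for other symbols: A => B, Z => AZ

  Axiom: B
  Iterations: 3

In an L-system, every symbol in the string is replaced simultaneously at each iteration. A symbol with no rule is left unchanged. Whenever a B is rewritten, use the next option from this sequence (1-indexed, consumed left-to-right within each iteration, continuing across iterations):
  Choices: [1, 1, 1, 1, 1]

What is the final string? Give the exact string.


Step 0: B
Step 1: ABA  (used choices [1])
Step 2: BABAB  (used choices [1])
Step 3: ABABABABABA  (used choices [1, 1, 1])

Answer: ABABABABABA


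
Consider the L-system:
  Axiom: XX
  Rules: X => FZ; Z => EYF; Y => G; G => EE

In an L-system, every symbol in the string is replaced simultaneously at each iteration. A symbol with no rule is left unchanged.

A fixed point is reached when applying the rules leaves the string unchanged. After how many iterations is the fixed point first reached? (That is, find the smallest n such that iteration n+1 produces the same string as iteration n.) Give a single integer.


Answer: 4

Derivation:
Step 0: XX
Step 1: FZFZ
Step 2: FEYFFEYF
Step 3: FEGFFEGF
Step 4: FEEEFFEEEF
Step 5: FEEEFFEEEF  (unchanged — fixed point at step 4)


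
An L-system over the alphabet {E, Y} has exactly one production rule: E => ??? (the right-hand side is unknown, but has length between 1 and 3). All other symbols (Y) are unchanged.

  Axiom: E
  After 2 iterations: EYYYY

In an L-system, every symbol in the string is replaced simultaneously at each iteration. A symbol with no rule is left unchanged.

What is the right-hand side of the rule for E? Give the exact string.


Trying E => EYY:
  Step 0: E
  Step 1: EYY
  Step 2: EYYYY
Matches the given result.

Answer: EYY


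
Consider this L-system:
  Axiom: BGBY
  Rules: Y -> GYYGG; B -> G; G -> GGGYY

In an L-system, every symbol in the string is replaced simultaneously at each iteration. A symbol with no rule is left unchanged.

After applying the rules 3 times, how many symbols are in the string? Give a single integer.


Answer: 300

Derivation:
Step 0: length = 4
Step 1: length = 12
Step 2: length = 60
Step 3: length = 300


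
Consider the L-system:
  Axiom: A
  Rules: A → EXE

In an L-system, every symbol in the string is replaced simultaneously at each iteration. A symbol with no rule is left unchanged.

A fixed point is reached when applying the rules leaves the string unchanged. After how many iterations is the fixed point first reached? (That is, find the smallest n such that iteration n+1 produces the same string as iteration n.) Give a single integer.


Step 0: A
Step 1: EXE
Step 2: EXE  (unchanged — fixed point at step 1)

Answer: 1


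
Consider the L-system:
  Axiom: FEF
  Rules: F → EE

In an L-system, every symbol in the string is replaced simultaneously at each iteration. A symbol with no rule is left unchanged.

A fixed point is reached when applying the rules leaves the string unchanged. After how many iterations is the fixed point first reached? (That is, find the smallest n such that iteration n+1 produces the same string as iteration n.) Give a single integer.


Answer: 1

Derivation:
Step 0: FEF
Step 1: EEEEE
Step 2: EEEEE  (unchanged — fixed point at step 1)


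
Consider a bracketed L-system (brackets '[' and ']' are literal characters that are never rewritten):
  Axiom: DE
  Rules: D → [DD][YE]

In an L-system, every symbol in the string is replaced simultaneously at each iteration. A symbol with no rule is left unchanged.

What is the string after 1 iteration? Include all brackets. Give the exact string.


Answer: [DD][YE]E

Derivation:
Step 0: DE
Step 1: [DD][YE]E


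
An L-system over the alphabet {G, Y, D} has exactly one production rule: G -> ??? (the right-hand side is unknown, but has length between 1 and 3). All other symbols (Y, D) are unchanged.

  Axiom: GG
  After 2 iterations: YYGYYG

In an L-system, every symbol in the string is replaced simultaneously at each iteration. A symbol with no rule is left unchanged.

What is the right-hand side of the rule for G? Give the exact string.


Trying G -> YG:
  Step 0: GG
  Step 1: YGYG
  Step 2: YYGYYG
Matches the given result.

Answer: YG


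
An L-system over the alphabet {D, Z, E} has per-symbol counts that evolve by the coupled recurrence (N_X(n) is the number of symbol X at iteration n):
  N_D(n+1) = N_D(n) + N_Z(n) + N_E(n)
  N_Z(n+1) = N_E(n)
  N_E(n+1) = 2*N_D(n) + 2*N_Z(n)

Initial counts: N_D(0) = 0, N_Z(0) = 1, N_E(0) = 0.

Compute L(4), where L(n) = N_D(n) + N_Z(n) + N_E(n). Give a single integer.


Step 0: N_D=0, N_Z=1, N_E=0, L=1
Step 1: N_D=1, N_Z=0, N_E=2, L=3
Step 2: N_D=3, N_Z=2, N_E=2, L=7
Step 3: N_D=7, N_Z=2, N_E=10, L=19
Step 4: N_D=19, N_Z=10, N_E=18, L=47

Answer: 47


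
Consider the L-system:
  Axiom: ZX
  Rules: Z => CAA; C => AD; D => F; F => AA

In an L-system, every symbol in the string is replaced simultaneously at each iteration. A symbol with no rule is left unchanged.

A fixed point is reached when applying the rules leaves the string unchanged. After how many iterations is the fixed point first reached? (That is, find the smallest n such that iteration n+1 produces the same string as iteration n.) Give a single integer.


Step 0: ZX
Step 1: CAAX
Step 2: ADAAX
Step 3: AFAAX
Step 4: AAAAAX
Step 5: AAAAAX  (unchanged — fixed point at step 4)

Answer: 4


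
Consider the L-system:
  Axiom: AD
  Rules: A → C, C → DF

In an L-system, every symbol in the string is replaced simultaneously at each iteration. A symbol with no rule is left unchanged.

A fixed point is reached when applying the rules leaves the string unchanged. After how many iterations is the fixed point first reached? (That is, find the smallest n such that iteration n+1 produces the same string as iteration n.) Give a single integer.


Step 0: AD
Step 1: CD
Step 2: DFD
Step 3: DFD  (unchanged — fixed point at step 2)

Answer: 2


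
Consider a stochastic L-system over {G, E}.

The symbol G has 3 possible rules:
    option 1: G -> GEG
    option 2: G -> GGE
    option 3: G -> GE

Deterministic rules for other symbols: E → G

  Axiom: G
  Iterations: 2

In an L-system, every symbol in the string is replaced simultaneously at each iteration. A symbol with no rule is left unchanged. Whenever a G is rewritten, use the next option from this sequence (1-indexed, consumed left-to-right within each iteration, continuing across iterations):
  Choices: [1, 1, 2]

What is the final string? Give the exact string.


Step 0: G
Step 1: GEG  (used choices [1])
Step 2: GEGGGGE  (used choices [1, 2])

Answer: GEGGGGE


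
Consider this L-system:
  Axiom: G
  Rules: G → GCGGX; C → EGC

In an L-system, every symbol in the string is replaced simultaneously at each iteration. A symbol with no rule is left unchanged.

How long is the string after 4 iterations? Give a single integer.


Step 0: length = 1
Step 1: length = 5
Step 2: length = 19
Step 3: length = 67
Step 4: length = 231

Answer: 231


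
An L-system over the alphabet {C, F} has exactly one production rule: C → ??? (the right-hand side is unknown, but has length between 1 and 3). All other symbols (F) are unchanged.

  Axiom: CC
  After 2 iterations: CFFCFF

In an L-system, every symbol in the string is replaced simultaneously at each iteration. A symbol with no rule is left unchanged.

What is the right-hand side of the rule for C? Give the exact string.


Answer: CF

Derivation:
Trying C → CF:
  Step 0: CC
  Step 1: CFCF
  Step 2: CFFCFF
Matches the given result.


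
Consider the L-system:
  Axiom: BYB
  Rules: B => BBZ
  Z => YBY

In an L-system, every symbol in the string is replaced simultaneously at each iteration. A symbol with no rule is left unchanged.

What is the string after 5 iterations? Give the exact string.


Step 0: BYB
Step 1: BBZYBBZ
Step 2: BBZBBZYBYYBBZBBZYBY
Step 3: BBZBBZYBYBBZBBZYBYYBBZYYBBZBBZYBYBBZBBZYBYYBBZY
Step 4: BBZBBZYBYBBZBBZYBYYBBZYBBZBBZYBYBBZBBZYBYYBBZYYBBZBBZYBYYYBBZBBZYBYBBZBBZYBYYBBZYBBZBBZYBYBBZBBZYBYYBBZYYBBZBBZYBYY
Step 5: BBZBBZYBYBBZBBZYBYYBBZYBBZBBZYBYBBZBBZYBYYBBZYYBBZBBZYBYYBBZBBZYBYBBZBBZYBYYBBZYBBZBBZYBYBBZBBZYBYYBBZYYBBZBBZYBYYYBBZBBZYBYBBZBBZYBYYBBZYYYBBZBBZYBYBBZBBZYBYYBBZYBBZBBZYBYBBZBBZYBYYBBZYYBBZBBZYBYYBBZBBZYBYBBZBBZYBYYBBZYBBZBBZYBYBBZBBZYBYYBBZYYBBZBBZYBYYYBBZBBZYBYBBZBBZYBYYBBZYY

Answer: BBZBBZYBYBBZBBZYBYYBBZYBBZBBZYBYBBZBBZYBYYBBZYYBBZBBZYBYYBBZBBZYBYBBZBBZYBYYBBZYBBZBBZYBYBBZBBZYBYYBBZYYBBZBBZYBYYYBBZBBZYBYBBZBBZYBYYBBZYYYBBZBBZYBYBBZBBZYBYYBBZYBBZBBZYBYBBZBBZYBYYBBZYYBBZBBZYBYYBBZBBZYBYBBZBBZYBYYBBZYBBZBBZYBYBBZBBZYBYYBBZYYBBZBBZYBYYYBBZBBZYBYBBZBBZYBYYBBZYY


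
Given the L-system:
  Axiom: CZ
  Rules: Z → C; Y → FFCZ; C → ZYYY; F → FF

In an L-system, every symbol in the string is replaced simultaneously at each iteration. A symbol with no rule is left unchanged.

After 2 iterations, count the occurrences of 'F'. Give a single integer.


Answer: 6

Derivation:
Step 0: CZ  (0 'F')
Step 1: ZYYYC  (0 'F')
Step 2: CFFCZFFCZFFCZZYYY  (6 'F')


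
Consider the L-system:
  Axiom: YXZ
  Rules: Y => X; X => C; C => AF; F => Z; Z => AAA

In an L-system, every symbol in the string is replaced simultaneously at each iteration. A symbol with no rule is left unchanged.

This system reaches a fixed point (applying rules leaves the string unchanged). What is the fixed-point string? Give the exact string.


Step 0: YXZ
Step 1: XCAAA
Step 2: CAFAAA
Step 3: AFAZAAA
Step 4: AZAAAAAAA
Step 5: AAAAAAAAAAA
Step 6: AAAAAAAAAAA  (unchanged — fixed point at step 5)

Answer: AAAAAAAAAAA


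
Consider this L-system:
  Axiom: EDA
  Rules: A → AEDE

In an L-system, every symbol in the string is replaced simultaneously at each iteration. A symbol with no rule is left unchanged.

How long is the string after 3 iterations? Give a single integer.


Answer: 12

Derivation:
Step 0: length = 3
Step 1: length = 6
Step 2: length = 9
Step 3: length = 12


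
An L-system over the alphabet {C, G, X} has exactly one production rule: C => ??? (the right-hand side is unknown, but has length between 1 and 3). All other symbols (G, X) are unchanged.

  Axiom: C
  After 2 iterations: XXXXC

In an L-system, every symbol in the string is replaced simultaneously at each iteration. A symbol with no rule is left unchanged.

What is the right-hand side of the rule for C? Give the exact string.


Answer: XXC

Derivation:
Trying C => XXC:
  Step 0: C
  Step 1: XXC
  Step 2: XXXXC
Matches the given result.


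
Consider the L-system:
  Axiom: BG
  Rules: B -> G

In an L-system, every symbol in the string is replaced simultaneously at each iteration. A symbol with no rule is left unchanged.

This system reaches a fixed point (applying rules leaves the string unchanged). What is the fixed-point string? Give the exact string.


Step 0: BG
Step 1: GG
Step 2: GG  (unchanged — fixed point at step 1)

Answer: GG


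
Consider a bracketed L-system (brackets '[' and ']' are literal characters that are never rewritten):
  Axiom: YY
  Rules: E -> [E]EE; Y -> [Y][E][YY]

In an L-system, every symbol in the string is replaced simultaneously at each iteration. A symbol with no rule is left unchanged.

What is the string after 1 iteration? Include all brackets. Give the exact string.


Answer: [Y][E][YY][Y][E][YY]

Derivation:
Step 0: YY
Step 1: [Y][E][YY][Y][E][YY]


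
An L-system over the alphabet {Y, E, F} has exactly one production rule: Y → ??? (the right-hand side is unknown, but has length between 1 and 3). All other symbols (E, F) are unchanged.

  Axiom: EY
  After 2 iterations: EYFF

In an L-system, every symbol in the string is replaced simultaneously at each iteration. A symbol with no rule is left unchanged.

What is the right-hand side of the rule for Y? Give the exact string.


Answer: YF

Derivation:
Trying Y → YF:
  Step 0: EY
  Step 1: EYF
  Step 2: EYFF
Matches the given result.


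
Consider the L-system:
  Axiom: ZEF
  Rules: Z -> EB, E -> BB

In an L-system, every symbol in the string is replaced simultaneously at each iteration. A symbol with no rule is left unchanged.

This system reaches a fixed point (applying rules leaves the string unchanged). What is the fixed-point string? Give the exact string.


Step 0: ZEF
Step 1: EBBBF
Step 2: BBBBBF
Step 3: BBBBBF  (unchanged — fixed point at step 2)

Answer: BBBBBF


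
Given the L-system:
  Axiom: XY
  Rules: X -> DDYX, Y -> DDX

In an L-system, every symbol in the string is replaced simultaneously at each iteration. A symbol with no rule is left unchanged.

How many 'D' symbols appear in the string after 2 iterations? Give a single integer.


Answer: 10

Derivation:
Step 0: XY  (0 'D')
Step 1: DDYXDDX  (4 'D')
Step 2: DDDDXDDYXDDDDYX  (10 'D')


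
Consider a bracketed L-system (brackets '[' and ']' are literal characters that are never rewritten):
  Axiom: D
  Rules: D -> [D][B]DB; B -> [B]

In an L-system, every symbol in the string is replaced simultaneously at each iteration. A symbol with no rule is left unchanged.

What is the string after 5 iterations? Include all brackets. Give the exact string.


Step 0: D
Step 1: [D][B]DB
Step 2: [[D][B]DB][[B]][D][B]DB[B]
Step 3: [[[D][B]DB][[B]][D][B]DB[B]][[[B]]][[D][B]DB][[B]][D][B]DB[B][[B]]
Step 4: [[[[D][B]DB][[B]][D][B]DB[B]][[[B]]][[D][B]DB][[B]][D][B]DB[B][[B]]][[[[B]]]][[[D][B]DB][[B]][D][B]DB[B]][[[B]]][[D][B]DB][[B]][D][B]DB[B][[B]][[[B]]]
Step 5: [[[[[D][B]DB][[B]][D][B]DB[B]][[[B]]][[D][B]DB][[B]][D][B]DB[B][[B]]][[[[B]]]][[[D][B]DB][[B]][D][B]DB[B]][[[B]]][[D][B]DB][[B]][D][B]DB[B][[B]][[[B]]]][[[[[B]]]]][[[[D][B]DB][[B]][D][B]DB[B]][[[B]]][[D][B]DB][[B]][D][B]DB[B][[B]]][[[[B]]]][[[D][B]DB][[B]][D][B]DB[B]][[[B]]][[D][B]DB][[B]][D][B]DB[B][[B]][[[B]]][[[[B]]]]

Answer: [[[[[D][B]DB][[B]][D][B]DB[B]][[[B]]][[D][B]DB][[B]][D][B]DB[B][[B]]][[[[B]]]][[[D][B]DB][[B]][D][B]DB[B]][[[B]]][[D][B]DB][[B]][D][B]DB[B][[B]][[[B]]]][[[[[B]]]]][[[[D][B]DB][[B]][D][B]DB[B]][[[B]]][[D][B]DB][[B]][D][B]DB[B][[B]]][[[[B]]]][[[D][B]DB][[B]][D][B]DB[B]][[[B]]][[D][B]DB][[B]][D][B]DB[B][[B]][[[B]]][[[[B]]]]


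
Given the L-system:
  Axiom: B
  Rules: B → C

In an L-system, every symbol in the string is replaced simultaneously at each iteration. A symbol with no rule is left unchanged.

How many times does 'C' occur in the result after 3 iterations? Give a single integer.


Step 0: B  (0 'C')
Step 1: C  (1 'C')
Step 2: C  (1 'C')
Step 3: C  (1 'C')

Answer: 1


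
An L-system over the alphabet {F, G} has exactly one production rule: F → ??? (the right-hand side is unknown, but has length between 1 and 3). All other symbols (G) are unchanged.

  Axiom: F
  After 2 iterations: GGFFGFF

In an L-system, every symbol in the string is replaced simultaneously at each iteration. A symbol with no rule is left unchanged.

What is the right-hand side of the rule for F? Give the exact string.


Trying F → GFF:
  Step 0: F
  Step 1: GFF
  Step 2: GGFFGFF
Matches the given result.

Answer: GFF


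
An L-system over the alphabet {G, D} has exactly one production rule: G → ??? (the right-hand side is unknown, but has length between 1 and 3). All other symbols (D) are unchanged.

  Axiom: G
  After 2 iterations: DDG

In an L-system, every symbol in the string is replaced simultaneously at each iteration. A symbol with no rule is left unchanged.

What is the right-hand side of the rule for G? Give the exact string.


Trying G → DG:
  Step 0: G
  Step 1: DG
  Step 2: DDG
Matches the given result.

Answer: DG


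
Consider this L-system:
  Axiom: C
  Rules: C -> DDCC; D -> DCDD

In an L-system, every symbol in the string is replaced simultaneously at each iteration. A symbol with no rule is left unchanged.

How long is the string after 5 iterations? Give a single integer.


Answer: 1024

Derivation:
Step 0: length = 1
Step 1: length = 4
Step 2: length = 16
Step 3: length = 64
Step 4: length = 256
Step 5: length = 1024


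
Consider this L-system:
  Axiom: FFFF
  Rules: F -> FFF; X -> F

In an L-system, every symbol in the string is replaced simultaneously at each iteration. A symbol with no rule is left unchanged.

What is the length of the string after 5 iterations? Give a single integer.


Step 0: length = 4
Step 1: length = 12
Step 2: length = 36
Step 3: length = 108
Step 4: length = 324
Step 5: length = 972

Answer: 972


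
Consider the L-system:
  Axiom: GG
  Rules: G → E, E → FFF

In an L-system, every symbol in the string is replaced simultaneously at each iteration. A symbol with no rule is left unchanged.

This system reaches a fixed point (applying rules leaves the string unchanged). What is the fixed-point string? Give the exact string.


Step 0: GG
Step 1: EE
Step 2: FFFFFF
Step 3: FFFFFF  (unchanged — fixed point at step 2)

Answer: FFFFFF


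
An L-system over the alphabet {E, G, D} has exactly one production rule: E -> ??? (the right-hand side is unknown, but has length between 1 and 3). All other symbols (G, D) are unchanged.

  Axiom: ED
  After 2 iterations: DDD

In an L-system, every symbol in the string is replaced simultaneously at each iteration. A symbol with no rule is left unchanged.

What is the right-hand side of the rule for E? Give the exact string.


Answer: DD

Derivation:
Trying E -> DD:
  Step 0: ED
  Step 1: DDD
  Step 2: DDD
Matches the given result.


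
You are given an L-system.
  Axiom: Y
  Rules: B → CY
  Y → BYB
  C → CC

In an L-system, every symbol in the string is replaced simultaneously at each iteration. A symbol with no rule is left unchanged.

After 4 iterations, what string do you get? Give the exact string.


Step 0: Y
Step 1: BYB
Step 2: CYBYBCY
Step 3: CCBYBCYBYBCYCCBYB
Step 4: CCCCCYBYBCYCCBYBCYBYBCYCCBYBCCCCCYBYBCY

Answer: CCCCCYBYBCYCCBYBCYBYBCYCCBYBCCCCCYBYBCY


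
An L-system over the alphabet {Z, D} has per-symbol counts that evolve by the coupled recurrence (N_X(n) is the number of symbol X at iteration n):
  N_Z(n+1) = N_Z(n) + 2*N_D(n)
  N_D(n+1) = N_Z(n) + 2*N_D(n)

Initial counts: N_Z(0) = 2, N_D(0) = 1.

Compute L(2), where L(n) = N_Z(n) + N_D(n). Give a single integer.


Answer: 24

Derivation:
Step 0: N_Z=2, N_D=1, L=3
Step 1: N_Z=4, N_D=4, L=8
Step 2: N_Z=12, N_D=12, L=24


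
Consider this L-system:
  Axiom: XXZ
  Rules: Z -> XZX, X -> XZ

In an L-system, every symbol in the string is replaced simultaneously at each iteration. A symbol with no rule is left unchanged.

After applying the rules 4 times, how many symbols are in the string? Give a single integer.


Step 0: length = 3
Step 1: length = 7
Step 2: length = 17
Step 3: length = 41
Step 4: length = 99

Answer: 99


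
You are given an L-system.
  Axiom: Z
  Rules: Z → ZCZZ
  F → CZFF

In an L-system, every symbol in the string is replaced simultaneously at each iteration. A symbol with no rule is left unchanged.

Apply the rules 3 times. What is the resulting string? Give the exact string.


Answer: ZCZZCZCZZZCZZCZCZZCZCZZZCZZZCZZCZCZZZCZZ

Derivation:
Step 0: Z
Step 1: ZCZZ
Step 2: ZCZZCZCZZZCZZ
Step 3: ZCZZCZCZZZCZZCZCZZCZCZZZCZZZCZZCZCZZZCZZ


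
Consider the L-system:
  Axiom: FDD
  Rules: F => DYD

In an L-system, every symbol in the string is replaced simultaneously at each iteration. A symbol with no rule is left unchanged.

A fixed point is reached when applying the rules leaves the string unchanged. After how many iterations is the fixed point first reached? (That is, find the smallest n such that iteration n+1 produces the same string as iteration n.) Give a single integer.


Answer: 1

Derivation:
Step 0: FDD
Step 1: DYDDD
Step 2: DYDDD  (unchanged — fixed point at step 1)


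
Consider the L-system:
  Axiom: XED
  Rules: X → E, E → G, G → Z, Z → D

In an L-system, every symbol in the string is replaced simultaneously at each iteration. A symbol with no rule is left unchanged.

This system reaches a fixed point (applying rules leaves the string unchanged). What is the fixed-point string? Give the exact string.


Answer: DDD

Derivation:
Step 0: XED
Step 1: EGD
Step 2: GZD
Step 3: ZDD
Step 4: DDD
Step 5: DDD  (unchanged — fixed point at step 4)


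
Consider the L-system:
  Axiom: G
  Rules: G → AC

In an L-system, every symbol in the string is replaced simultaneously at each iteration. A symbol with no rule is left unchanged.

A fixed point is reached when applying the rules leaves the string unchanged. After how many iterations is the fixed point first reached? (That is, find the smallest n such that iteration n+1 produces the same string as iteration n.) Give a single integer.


Answer: 1

Derivation:
Step 0: G
Step 1: AC
Step 2: AC  (unchanged — fixed point at step 1)


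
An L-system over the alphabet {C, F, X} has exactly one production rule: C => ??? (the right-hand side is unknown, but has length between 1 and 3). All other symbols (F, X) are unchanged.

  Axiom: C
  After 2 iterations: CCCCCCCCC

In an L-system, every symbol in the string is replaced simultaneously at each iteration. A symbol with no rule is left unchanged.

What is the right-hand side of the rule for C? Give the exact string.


Answer: CCC

Derivation:
Trying C => CCC:
  Step 0: C
  Step 1: CCC
  Step 2: CCCCCCCCC
Matches the given result.


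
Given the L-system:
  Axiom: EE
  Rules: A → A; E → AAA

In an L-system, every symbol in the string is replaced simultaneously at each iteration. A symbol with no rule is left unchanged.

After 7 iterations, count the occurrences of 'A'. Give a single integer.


Answer: 6

Derivation:
Step 0: EE  (0 'A')
Step 1: AAAAAA  (6 'A')
Step 2: AAAAAA  (6 'A')
Step 3: AAAAAA  (6 'A')
Step 4: AAAAAA  (6 'A')
Step 5: AAAAAA  (6 'A')
Step 6: AAAAAA  (6 'A')
Step 7: AAAAAA  (6 'A')


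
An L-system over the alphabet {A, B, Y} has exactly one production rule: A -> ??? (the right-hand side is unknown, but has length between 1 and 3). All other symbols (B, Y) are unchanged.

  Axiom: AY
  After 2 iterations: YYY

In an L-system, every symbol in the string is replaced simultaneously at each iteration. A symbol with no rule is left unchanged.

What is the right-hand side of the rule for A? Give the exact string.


Answer: YY

Derivation:
Trying A -> YY:
  Step 0: AY
  Step 1: YYY
  Step 2: YYY
Matches the given result.


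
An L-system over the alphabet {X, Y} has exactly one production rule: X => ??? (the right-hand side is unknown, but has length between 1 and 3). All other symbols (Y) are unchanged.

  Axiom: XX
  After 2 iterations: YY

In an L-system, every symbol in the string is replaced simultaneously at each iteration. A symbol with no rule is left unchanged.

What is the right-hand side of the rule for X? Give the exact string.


Trying X => Y:
  Step 0: XX
  Step 1: YY
  Step 2: YY
Matches the given result.

Answer: Y


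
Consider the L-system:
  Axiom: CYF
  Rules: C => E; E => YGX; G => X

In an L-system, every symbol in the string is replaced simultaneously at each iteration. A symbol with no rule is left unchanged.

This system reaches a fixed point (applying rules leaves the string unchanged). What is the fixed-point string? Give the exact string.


Step 0: CYF
Step 1: EYF
Step 2: YGXYF
Step 3: YXXYF
Step 4: YXXYF  (unchanged — fixed point at step 3)

Answer: YXXYF


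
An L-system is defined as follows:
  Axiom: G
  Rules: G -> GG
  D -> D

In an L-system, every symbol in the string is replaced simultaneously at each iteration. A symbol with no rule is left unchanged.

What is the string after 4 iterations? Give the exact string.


Answer: GGGGGGGGGGGGGGGG

Derivation:
Step 0: G
Step 1: GG
Step 2: GGGG
Step 3: GGGGGGGG
Step 4: GGGGGGGGGGGGGGGG


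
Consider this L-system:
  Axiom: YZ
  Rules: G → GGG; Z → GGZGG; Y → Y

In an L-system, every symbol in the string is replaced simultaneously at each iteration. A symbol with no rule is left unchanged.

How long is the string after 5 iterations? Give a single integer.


Answer: 486

Derivation:
Step 0: length = 2
Step 1: length = 6
Step 2: length = 18
Step 3: length = 54
Step 4: length = 162
Step 5: length = 486


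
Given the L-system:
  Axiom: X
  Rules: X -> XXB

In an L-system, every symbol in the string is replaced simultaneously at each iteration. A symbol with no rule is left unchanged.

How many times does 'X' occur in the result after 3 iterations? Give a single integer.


Answer: 8

Derivation:
Step 0: X  (1 'X')
Step 1: XXB  (2 'X')
Step 2: XXBXXBB  (4 'X')
Step 3: XXBXXBBXXBXXBBB  (8 'X')


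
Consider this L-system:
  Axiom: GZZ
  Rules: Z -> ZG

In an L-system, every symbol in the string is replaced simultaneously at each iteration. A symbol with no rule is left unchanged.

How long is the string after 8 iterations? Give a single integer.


Answer: 19

Derivation:
Step 0: length = 3
Step 1: length = 5
Step 2: length = 7
Step 3: length = 9
Step 4: length = 11
Step 5: length = 13
Step 6: length = 15
Step 7: length = 17
Step 8: length = 19


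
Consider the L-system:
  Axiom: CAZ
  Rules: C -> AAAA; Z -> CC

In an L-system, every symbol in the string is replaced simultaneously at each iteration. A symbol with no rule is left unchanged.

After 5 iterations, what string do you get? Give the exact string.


Answer: AAAAAAAAAAAAA

Derivation:
Step 0: CAZ
Step 1: AAAAACC
Step 2: AAAAAAAAAAAAA
Step 3: AAAAAAAAAAAAA
Step 4: AAAAAAAAAAAAA
Step 5: AAAAAAAAAAAAA


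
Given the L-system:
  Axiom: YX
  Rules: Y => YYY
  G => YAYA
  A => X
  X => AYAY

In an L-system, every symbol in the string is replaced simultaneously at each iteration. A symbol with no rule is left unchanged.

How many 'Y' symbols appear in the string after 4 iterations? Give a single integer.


Step 0: YX  (1 'Y')
Step 1: YYYAYAY  (5 'Y')
Step 2: YYYYYYYYYXYYYXYYY  (15 'Y')
Step 3: YYYYYYYYYYYYYYYYYYYYYYYYYYYAYAYYYYYYYYYYAYAYYYYYYYYYY  (49 'Y')
Step 4: YYYYYYYYYYYYYYYYYYYYYYYYYYYYYYYYYYYYYYYYYYYYYYYYYYYYYYYYYYYYYYYYYYYYYYYYYYYYYYYYYXYYYXYYYYYYYYYYYYYYYYYYYYYYYYYYYYYYXYYYXYYYYYYYYYYYYYYYYYYYYYYYYYYYYYY  (147 'Y')

Answer: 147


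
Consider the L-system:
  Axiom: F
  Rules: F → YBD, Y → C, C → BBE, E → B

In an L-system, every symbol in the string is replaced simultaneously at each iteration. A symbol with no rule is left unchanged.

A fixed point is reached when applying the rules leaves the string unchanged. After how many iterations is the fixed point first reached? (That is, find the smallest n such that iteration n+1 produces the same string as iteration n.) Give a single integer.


Answer: 4

Derivation:
Step 0: F
Step 1: YBD
Step 2: CBD
Step 3: BBEBD
Step 4: BBBBD
Step 5: BBBBD  (unchanged — fixed point at step 4)


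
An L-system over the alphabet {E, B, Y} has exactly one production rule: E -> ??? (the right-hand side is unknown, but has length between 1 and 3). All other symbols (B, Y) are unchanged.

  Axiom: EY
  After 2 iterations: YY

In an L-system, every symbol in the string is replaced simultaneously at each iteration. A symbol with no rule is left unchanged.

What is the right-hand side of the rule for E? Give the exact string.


Trying E -> Y:
  Step 0: EY
  Step 1: YY
  Step 2: YY
Matches the given result.

Answer: Y


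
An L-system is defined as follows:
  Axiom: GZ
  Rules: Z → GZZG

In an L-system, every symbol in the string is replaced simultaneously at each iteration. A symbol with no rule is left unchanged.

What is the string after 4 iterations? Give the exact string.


Answer: GGGGGZZGGZZGGGGZZGGZZGGGGGGZZGGZZGGGGZZGGZZGGGG

Derivation:
Step 0: GZ
Step 1: GGZZG
Step 2: GGGZZGGZZGG
Step 3: GGGGZZGGZZGGGGZZGGZZGGG
Step 4: GGGGGZZGGZZGGGGZZGGZZGGGGGGZZGGZZGGGGZZGGZZGGGG


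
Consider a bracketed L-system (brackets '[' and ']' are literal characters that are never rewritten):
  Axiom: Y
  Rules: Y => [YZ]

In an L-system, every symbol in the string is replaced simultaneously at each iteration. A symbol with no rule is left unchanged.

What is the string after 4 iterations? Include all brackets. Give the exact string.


Answer: [[[[YZ]Z]Z]Z]

Derivation:
Step 0: Y
Step 1: [YZ]
Step 2: [[YZ]Z]
Step 3: [[[YZ]Z]Z]
Step 4: [[[[YZ]Z]Z]Z]


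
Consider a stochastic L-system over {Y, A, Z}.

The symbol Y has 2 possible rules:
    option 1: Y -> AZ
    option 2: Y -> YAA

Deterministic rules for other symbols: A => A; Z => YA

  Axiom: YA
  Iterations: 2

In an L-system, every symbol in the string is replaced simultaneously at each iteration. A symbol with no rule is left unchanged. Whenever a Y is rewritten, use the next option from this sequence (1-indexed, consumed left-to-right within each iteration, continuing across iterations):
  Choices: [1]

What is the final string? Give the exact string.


Step 0: YA
Step 1: AZA  (used choices [1])
Step 2: AYAA  (used choices [])

Answer: AYAA


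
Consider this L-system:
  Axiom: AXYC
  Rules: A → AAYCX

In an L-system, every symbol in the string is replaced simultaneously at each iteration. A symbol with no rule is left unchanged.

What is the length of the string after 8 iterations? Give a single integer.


Step 0: length = 4
Step 1: length = 8
Step 2: length = 16
Step 3: length = 32
Step 4: length = 64
Step 5: length = 128
Step 6: length = 256
Step 7: length = 512
Step 8: length = 1024

Answer: 1024


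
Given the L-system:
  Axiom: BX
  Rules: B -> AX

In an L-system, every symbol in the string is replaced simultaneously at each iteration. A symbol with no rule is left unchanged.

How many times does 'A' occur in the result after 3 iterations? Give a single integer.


Step 0: BX  (0 'A')
Step 1: AXX  (1 'A')
Step 2: AXX  (1 'A')
Step 3: AXX  (1 'A')

Answer: 1


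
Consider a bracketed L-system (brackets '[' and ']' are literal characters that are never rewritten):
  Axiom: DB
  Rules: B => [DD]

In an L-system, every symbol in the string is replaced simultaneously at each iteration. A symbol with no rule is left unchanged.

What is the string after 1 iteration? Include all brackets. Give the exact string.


Answer: D[DD]

Derivation:
Step 0: DB
Step 1: D[DD]


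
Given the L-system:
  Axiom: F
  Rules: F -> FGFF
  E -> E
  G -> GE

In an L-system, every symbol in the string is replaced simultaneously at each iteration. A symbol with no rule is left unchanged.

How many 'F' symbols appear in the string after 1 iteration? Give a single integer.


Answer: 3

Derivation:
Step 0: F  (1 'F')
Step 1: FGFF  (3 'F')


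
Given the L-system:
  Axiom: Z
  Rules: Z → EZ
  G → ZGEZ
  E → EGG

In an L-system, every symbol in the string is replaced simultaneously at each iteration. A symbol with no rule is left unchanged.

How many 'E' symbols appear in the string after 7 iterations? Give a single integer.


Final string: EGGZGEZZGEZEZZGEZEGGEZEZZGEZEGGEZEGGEZEZZGEZEGGEZEGGZGEZZGEZEGGEZEGGEZEZZGEZEGGEZEGGZGEZZGEZEGGEZEGGZGEZZGEZEGGEZEGGEZEZZGEZEGGEZEGGZGEZZGEZEGGEZEGGZGEZZGEZEZZGEZEGGEZEZZGEZEGGEZEGGZGEZZGEZEGGEZEGGZGEZZGEZEGGEZEGGEZEZZGEZEGGEZEGGZGEZZGEZEGGEZEGGZGEZZGEZEZZGEZEGGEZEZZGEZEGGEZEGGZGEZZGEZEGGEZEGGZGEZZGEZEZZGEZEGGEZEZZGEZEGGEZEGGZGEZZGEZEGGEZEGGZGEZZGEZEGGEZEGGEZEZZGEZEGGEZEGGZGEZZGEZEGGEZEGGZGEZZGEZEZZGEZEGGEZEZZGEZEGGEZEGGZGEZZGEZEGGEZEGGZGEZZGEZEZZGEZEGGEZEZZGEZEGGEZEGGEZEZZGEZEGGEZEGGZGEZZGEZEGGEZEGGEZEZZGEZEGGEZEGGZGEZZGEZEGGEZEGGZGEZZGEZEZZGEZEGGEZEZZGEZEGGEZEGGZGEZZGEZEGGEZEGGZGEZZGEZEZZGEZEGGEZEZZGEZEGGEZEGGZGEZZGEZEGGEZEGGZGEZZGEZEGGEZEGGEZEZZGEZEGGEZEGGZGEZZGEZEGGEZEGGZGEZZGEZEZZGEZEGGEZEZZGEZEGGEZEGGZGEZZGEZEGGEZEGGZGEZZGEZEZZGEZEGGEZEZZGEZEGGEZEGGEZEZZGEZEGGEZEGGZGEZZGEZEGGEZEGGEZEZZGEZEGGEZEGGZGEZZGEZEGGEZEGGZGEZZGEZEZZGEZEGGEZEZZGEZEGGEZEGGZGEZZGEZEGGEZEGGZGEZZGEZEZZGEZEGGEZEZZGEZEGGEZEGGEZEZZGEZEGGEZEGGZGEZZGEZEGGEZEGGEZEZZGEZEGGEZEGGZGEZZGEZEGGEZEGGZGEZZGEZEGGEZEGGEZEZZGEZEGGEZEGGZGEZZGEZEGGEZEGGZGEZZGEZEZZGEZEGGEZEZZGEZEGGEZEGGZGEZZGEZEGGEZEGGZGEZZGEZEGGEZEGGEZEZZGEZEGGEZEGGZGEZZGEZEGGEZEGGZGEZZGEZEZZGEZEGGEZEZZGEZEGGEZEGGZGEZZGEZEGGEZEGGZGEZZGEZEZZGEZEGGEZEZZGEZEGGEZEGGEZEZZGEZEGGEZEGGZGEZZGEZEGGEZEGGEZEZZGEZEGGEZEGGZGEZZGEZEGGEZEGGZGEZZGEZEZZGEZEGGEZEZZGEZEGGEZEGGZGEZZGEZEGGEZ
Count of 'E': 437

Answer: 437


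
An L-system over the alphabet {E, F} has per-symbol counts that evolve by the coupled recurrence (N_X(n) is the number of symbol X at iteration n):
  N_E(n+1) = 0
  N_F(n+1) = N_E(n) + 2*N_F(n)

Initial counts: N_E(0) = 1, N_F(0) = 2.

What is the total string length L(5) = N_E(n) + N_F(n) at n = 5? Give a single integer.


Answer: 80

Derivation:
Step 0: N_E=1, N_F=2, L=3
Step 1: N_E=0, N_F=5, L=5
Step 2: N_E=0, N_F=10, L=10
Step 3: N_E=0, N_F=20, L=20
Step 4: N_E=0, N_F=40, L=40
Step 5: N_E=0, N_F=80, L=80


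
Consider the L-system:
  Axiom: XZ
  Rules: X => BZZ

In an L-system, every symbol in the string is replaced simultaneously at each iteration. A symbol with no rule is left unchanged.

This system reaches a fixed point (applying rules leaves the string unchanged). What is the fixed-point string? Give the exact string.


Answer: BZZZ

Derivation:
Step 0: XZ
Step 1: BZZZ
Step 2: BZZZ  (unchanged — fixed point at step 1)
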